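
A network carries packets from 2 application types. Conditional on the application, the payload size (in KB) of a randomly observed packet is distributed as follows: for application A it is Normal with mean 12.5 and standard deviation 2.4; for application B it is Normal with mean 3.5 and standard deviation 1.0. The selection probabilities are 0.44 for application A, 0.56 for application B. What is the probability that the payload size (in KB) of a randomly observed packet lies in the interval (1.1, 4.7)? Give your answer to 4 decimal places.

0.4912

Conditional on each application, P(1.1 < X < 4.7): A: 0.000576008; B: 0.876733.
By total probability, P(1.1 < X < 4.7) = 0.44·0.000576008 + 0.56·0.876733 = 0.491224.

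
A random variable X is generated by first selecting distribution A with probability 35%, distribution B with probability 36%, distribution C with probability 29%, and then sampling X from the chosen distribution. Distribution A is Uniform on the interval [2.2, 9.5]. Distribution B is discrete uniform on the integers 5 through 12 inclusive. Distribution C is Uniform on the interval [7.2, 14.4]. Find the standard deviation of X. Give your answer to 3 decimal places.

2.936

Per component, A: μ=5.85, E[X²]=38.6633; B: μ=8.5, E[X²]=77.5; C: μ=10.8, E[X²]=120.96.
E[X] = 0.35·5.85 + 0.36·8.5 + 0.29·10.8 = 8.2395.
E[X²] = 0.35·38.6633 + 0.36·77.5 + 0.29·120.96 = 76.5106.
Var(X) = E[X²] − (E[X])² = 76.5106 − 67.8894 = 8.62121.
SD(X) = √8.62121 = 2.93619.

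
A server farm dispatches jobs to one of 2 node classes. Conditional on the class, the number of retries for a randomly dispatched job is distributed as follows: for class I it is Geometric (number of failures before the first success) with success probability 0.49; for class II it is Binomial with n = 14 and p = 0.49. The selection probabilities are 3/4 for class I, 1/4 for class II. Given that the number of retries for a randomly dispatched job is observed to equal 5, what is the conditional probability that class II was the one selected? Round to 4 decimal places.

0.7224

Likelihoods P(X=5 | ·): I: 0.0169062; II: 0.132001.
Posterior ∝ prior × likelihood. Numerator for II: 0.25·0.132001 = 0.0330002.
Normalizing constant: 0.75·0.0169062 + 0.25·0.132001 = 0.0456798.
P(II | observation) = 0.0330002 / 0.0456798 = 0.722423.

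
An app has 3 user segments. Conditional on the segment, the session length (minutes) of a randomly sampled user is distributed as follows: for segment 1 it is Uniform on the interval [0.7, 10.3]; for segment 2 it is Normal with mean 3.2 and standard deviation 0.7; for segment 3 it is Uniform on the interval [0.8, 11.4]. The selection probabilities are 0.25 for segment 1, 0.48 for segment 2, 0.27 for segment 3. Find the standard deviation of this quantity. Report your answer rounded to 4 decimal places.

Per component, 1: μ=5.5, E[X²]=37.93; 2: μ=3.2, E[X²]=10.73; 3: μ=6.1, E[X²]=46.5733.
E[X] = 0.25·5.5 + 0.48·3.2 + 0.27·6.1 = 4.558.
E[X²] = 0.25·37.93 + 0.48·10.73 + 0.27·46.5733 = 27.2077.
Var(X) = E[X²] − (E[X])² = 27.2077 − 20.7754 = 6.43234.
SD(X) = √6.43234 = 2.53621.

2.5362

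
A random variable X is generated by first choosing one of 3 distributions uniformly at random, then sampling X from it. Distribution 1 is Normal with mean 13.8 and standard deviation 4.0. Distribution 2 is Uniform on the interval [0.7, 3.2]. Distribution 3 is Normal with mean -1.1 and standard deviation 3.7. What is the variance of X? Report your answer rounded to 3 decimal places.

Per component, 1: μ=13.8, E[X²]=206.44; 2: μ=1.95, E[X²]=4.32333; 3: μ=-1.1, E[X²]=14.9.
E[X] = 0.333333·13.8 + 0.333333·1.95 + 0.333333·-1.1 = 4.88333.
E[X²] = 0.333333·206.44 + 0.333333·4.32333 + 0.333333·14.9 = 75.2211.
Var(X) = E[X²] − (E[X])² = 75.2211 − 23.8469 = 51.3742.

51.374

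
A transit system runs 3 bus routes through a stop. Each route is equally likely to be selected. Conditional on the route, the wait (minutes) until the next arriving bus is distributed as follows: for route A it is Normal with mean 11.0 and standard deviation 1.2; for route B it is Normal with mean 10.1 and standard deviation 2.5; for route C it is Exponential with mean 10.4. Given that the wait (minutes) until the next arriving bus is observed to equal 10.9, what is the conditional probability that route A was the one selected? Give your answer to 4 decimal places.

Likelihoods f(10.9 | ·): A: 0.3313; B: 0.151612; C: 0.0337126.
Posterior ∝ prior × likelihood. Numerator for A: 0.333333·0.3313 = 0.110433.
Normalizing constant: 0.333333·0.3313 + 0.333333·0.151612 + 0.333333·0.0337126 = 0.172208.
P(A | observation) = 0.110433 / 0.172208 = 0.641277.

0.6413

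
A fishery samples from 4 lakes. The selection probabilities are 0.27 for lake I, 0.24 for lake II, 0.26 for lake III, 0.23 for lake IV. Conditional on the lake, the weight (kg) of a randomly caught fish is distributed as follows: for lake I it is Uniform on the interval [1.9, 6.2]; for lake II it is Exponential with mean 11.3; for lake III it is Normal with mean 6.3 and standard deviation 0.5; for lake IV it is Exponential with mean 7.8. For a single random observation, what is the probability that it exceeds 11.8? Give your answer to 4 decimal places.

0.1351

Conditional on each lake, P(X > 11.8): I: 0; II: 0.351956; III: 0; IV: 0.220288.
By total probability, P(X > 11.8) = 0.27·0 + 0.24·0.351956 + 0.26·0 + 0.23·0.220288 = 0.135136.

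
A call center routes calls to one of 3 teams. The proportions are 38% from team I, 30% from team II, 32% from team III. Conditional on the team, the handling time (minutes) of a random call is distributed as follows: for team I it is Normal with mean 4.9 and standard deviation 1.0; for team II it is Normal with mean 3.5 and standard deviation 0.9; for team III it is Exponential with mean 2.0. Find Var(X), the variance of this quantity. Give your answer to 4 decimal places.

Per component, I: μ=4.9, E[X²]=25.01; II: μ=3.5, E[X²]=13.06; III: μ=2, E[X²]=8.
E[X] = 0.38·4.9 + 0.3·3.5 + 0.32·2 = 3.552.
E[X²] = 0.38·25.01 + 0.3·13.06 + 0.32·8 = 15.9818.
Var(X) = E[X²] − (E[X])² = 15.9818 − 12.6167 = 3.3651.

3.3651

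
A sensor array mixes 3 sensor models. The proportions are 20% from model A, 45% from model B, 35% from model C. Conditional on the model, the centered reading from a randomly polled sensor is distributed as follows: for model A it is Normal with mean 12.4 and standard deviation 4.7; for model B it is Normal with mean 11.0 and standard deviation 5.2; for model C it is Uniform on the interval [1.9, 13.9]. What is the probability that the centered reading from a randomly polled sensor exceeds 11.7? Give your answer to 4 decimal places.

0.3769

Conditional on each model, P(X > 11.7): A: 0.559198; B: 0.446458; C: 0.183333.
By total probability, P(X > 11.7) = 0.2·0.559198 + 0.45·0.446458 + 0.35·0.183333 = 0.376912.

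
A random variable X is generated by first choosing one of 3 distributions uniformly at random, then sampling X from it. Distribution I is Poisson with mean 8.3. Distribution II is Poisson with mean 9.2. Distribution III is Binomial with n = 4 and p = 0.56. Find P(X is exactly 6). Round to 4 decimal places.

0.0660

Conditional on each component, P(X = 6): I: 0.112847; II: 0.0850913; III: 0.
By total probability, P(X = 6) = 0.333333·0.112847 + 0.333333·0.0850913 + 0.333333·0 = 0.0659796.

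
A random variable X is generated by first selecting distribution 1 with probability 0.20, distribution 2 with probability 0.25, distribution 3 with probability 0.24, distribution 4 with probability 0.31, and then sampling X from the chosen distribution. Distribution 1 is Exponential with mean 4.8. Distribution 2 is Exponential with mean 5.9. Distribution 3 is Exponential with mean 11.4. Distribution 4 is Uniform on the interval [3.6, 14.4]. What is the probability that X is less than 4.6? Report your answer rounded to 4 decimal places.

Conditional on each component, P(X < 4.6): 1: 0.616468; 2: 0.541439; 3: 0.332028; 4: 0.0925926.
By total probability, P(X < 4.6) = 0.2·0.616468 + 0.25·0.541439 + 0.24·0.332028 + 0.31·0.0925926 = 0.367044.

0.3670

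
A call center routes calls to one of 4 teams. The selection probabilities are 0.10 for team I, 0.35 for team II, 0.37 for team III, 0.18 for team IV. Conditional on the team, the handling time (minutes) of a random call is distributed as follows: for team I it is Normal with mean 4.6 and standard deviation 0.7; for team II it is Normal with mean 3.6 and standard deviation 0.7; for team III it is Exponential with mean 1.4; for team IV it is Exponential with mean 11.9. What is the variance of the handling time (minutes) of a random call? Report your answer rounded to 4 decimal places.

Per component, I: μ=4.6, E[X²]=21.65; II: μ=3.6, E[X²]=13.45; III: μ=1.4, E[X²]=3.92; IV: μ=11.9, E[X²]=283.22.
E[X] = 0.1·4.6 + 0.35·3.6 + 0.37·1.4 + 0.18·11.9 = 4.38.
E[X²] = 0.1·21.65 + 0.35·13.45 + 0.37·3.92 + 0.18·283.22 = 59.3025.
Var(X) = E[X²] − (E[X])² = 59.3025 − 19.1844 = 40.1181.

40.1181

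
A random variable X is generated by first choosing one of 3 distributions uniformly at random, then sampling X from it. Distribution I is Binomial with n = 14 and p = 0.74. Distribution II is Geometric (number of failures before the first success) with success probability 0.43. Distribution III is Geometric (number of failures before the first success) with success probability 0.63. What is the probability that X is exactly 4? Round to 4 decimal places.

Conditional on each component, P(X = 4): I: 0.000423735; II: 0.0453908; III: 0.0118072.
By total probability, P(X = 4) = 0.333333·0.000423735 + 0.333333·0.0453908 + 0.333333·0.0118072 = 0.0192073.

0.0192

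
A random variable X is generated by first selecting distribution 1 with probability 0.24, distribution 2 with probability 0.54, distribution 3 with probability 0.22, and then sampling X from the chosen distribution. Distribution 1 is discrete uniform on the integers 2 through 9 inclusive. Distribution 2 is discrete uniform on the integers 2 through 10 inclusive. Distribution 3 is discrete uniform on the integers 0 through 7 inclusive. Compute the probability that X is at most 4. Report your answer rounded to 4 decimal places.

Conditional on each component, P(X ≤ 4): 1: 0.375; 2: 0.333333; 3: 0.625.
By total probability, P(X ≤ 4) = 0.24·0.375 + 0.54·0.333333 + 0.22·0.625 = 0.4075.

0.4075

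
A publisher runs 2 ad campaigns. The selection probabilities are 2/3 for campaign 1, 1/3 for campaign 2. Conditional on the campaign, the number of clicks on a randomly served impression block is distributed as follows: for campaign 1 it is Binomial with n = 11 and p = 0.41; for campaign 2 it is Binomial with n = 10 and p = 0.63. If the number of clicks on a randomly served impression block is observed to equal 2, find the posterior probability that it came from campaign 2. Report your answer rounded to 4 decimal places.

Likelihoods P(X=2 | ·): 1: 0.0800937; 2: 0.00627346.
Posterior ∝ prior × likelihood. Numerator for 2: 0.333333·0.00627346 = 0.00209115.
Normalizing constant: 0.666667·0.0800937 + 0.333333·0.00627346 = 0.055487.
P(2 | observation) = 0.00209115 / 0.055487 = 0.0376873.

0.0377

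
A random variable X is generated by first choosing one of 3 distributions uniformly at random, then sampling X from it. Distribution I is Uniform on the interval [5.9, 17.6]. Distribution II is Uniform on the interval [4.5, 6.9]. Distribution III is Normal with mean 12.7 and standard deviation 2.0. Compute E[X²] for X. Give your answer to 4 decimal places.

115.9100

For each component E[X²] = Var + (mean)², giving I: 149.47; II: 32.97; III: 165.29.
Overall E[X²] = 0.333333·149.47 + 0.333333·32.97 + 0.333333·165.29 = 115.91.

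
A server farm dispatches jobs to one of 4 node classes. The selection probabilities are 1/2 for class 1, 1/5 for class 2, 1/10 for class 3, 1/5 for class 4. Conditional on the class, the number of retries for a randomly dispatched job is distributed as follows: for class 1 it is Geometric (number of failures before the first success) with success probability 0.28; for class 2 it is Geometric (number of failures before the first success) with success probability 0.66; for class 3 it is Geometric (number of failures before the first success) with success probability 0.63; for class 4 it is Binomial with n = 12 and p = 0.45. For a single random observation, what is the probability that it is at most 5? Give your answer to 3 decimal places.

Conditional on each class, P(X ≤ 5): 1: 0.860686; 2: 0.998455; 3: 0.997434; 4: 0.52693.
By total probability, P(X ≤ 5) = 0.5·0.860686 + 0.2·0.998455 + 0.1·0.997434 + 0.2·0.52693 = 0.835163.

0.835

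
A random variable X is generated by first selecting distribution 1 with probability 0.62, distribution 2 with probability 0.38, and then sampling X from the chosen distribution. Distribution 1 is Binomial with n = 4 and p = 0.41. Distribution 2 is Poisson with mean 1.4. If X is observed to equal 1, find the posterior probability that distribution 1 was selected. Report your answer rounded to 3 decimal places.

0.614

Likelihoods P(X=1 | ·): 1: 0.336822; 2: 0.345236.
Posterior ∝ prior × likelihood. Numerator for 1: 0.62·0.336822 = 0.208829.
Normalizing constant: 0.62·0.336822 + 0.38·0.345236 = 0.340019.
P(1 | observation) = 0.208829 / 0.340019 = 0.61417.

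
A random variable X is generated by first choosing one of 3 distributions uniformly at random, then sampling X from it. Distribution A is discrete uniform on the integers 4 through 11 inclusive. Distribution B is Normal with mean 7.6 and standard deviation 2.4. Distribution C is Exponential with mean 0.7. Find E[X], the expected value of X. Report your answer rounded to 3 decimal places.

Component means — A: 7.5; B: 7.6; C: 0.7.
E[X] = 0.333333·7.5 + 0.333333·7.6 + 0.333333·0.7 = 5.26667.

5.267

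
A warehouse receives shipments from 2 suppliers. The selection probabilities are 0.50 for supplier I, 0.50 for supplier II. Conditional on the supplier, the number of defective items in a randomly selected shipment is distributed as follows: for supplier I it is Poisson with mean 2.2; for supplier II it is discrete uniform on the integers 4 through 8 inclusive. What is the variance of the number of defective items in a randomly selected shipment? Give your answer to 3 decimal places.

Per component, I: μ=2.2, E[X²]=7.04; II: μ=6, E[X²]=38.
E[X] = 0.5·2.2 + 0.5·6 = 4.1.
E[X²] = 0.5·7.04 + 0.5·38 = 22.52.
Var(X) = E[X²] − (E[X])² = 22.52 − 16.81 = 5.71.

5.710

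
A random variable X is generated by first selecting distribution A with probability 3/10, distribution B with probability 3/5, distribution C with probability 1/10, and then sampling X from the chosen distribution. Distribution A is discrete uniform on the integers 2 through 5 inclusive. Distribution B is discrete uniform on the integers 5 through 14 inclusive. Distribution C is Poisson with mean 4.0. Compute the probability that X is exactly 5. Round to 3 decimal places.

Conditional on each component, P(X = 5): A: 0.25; B: 0.1; C: 0.156293.
By total probability, P(X = 5) = 0.3·0.25 + 0.6·0.1 + 0.1·0.156293 = 0.150629.

0.151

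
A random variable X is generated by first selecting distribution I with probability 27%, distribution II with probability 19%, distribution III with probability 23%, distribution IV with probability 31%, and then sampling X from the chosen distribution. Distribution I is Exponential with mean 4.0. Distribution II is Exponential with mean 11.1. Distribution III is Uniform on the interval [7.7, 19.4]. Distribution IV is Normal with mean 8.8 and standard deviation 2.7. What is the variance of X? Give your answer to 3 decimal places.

44.974

Per component, I: μ=4, E[X²]=32; II: μ=11.1, E[X²]=246.42; III: μ=13.55, E[X²]=195.01; IV: μ=8.8, E[X²]=84.73.
E[X] = 0.27·4 + 0.19·11.1 + 0.23·13.55 + 0.31·8.8 = 9.0335.
E[X²] = 0.27·32 + 0.19·246.42 + 0.23·195.01 + 0.31·84.73 = 126.578.
Var(X) = E[X²] − (E[X])² = 126.578 − 81.6041 = 44.9743.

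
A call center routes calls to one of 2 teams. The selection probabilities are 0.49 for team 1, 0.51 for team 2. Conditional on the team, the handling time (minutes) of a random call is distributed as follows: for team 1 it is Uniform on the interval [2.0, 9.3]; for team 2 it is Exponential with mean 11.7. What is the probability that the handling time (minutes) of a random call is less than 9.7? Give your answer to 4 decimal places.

Conditional on each team, P(X < 9.7): 1: 1; 2: 0.563541.
By total probability, P(X < 9.7) = 0.49·1 + 0.51·0.563541 = 0.777406.

0.7774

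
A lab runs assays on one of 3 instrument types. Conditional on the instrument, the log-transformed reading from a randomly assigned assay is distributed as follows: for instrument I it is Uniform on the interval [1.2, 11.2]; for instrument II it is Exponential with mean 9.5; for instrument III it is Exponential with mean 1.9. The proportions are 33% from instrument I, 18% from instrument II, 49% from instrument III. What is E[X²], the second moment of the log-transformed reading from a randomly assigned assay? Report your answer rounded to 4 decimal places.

For each component E[X²] = Var + (mean)², giving I: 46.7733; II: 180.5; III: 7.22.
Overall E[X²] = 0.33·46.7733 + 0.18·180.5 + 0.49·7.22 = 51.463.

51.4630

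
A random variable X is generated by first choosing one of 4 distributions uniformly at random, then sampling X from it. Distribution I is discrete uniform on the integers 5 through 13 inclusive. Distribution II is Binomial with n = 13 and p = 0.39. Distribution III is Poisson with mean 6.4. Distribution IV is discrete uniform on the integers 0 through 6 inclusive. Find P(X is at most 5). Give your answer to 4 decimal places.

Conditional on each component, P(X ≤ 5): I: 0.111111; II: 0.603763; III: 0.383744; IV: 0.857143.
By total probability, P(X ≤ 5) = 0.25·0.111111 + 0.25·0.603763 + 0.25·0.383744 + 0.25·0.857143 = 0.48894.

0.4889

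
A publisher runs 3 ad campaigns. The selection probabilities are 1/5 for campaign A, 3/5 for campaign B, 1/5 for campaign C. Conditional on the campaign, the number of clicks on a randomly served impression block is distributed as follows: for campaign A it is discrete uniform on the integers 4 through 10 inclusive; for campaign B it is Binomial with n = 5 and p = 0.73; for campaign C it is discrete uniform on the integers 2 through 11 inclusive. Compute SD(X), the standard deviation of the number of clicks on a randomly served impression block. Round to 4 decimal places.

Per component, A: μ=7, E[X²]=53; B: μ=3.65, E[X²]=14.308; C: μ=6.5, E[X²]=50.5.
E[X] = 0.2·7 + 0.6·3.65 + 0.2·6.5 = 4.89.
E[X²] = 0.2·53 + 0.6·14.308 + 0.2·50.5 = 29.2848.
Var(X) = E[X²] − (E[X])² = 29.2848 − 23.9121 = 5.3727.
SD(X) = √5.3727 = 2.31791.

2.3179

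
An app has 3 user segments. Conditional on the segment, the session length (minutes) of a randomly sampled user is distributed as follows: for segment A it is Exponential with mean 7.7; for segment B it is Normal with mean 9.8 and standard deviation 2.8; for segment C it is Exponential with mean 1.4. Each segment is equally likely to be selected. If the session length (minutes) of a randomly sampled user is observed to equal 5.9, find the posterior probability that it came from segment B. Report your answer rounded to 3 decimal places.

0.432

Likelihoods f(5.9 | ·): A: 0.0603585; B: 0.0540101; C: 0.0105592.
Posterior ∝ prior × likelihood. Numerator for B: 0.333333·0.0540101 = 0.0180034.
Normalizing constant: 0.333333·0.0603585 + 0.333333·0.0540101 + 0.333333·0.0105592 = 0.0416426.
P(B | observation) = 0.0180034 / 0.0416426 = 0.432331.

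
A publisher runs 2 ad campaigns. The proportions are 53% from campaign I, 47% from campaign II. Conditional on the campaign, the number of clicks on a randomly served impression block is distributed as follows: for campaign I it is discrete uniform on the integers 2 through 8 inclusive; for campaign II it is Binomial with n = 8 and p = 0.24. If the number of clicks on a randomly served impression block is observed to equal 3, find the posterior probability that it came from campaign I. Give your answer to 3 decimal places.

0.451

Likelihoods P(X=3 | ·): I: 0.142857; II: 0.196286.
Posterior ∝ prior × likelihood. Numerator for I: 0.53·0.142857 = 0.0757143.
Normalizing constant: 0.53·0.142857 + 0.47·0.196286 = 0.167969.
P(I | observation) = 0.0757143 / 0.167969 = 0.450764.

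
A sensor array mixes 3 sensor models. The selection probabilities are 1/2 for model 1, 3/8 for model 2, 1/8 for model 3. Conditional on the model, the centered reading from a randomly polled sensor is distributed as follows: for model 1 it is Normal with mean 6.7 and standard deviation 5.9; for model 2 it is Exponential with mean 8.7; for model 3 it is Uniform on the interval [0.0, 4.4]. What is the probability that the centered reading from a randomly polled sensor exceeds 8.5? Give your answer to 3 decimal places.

Conditional on each model, P(X > 8.5): 1: 0.380151; 2: 0.376434; 3: 0.
By total probability, P(X > 8.5) = 0.5·0.380151 + 0.375·0.376434 + 0.125·0 = 0.331238.

0.331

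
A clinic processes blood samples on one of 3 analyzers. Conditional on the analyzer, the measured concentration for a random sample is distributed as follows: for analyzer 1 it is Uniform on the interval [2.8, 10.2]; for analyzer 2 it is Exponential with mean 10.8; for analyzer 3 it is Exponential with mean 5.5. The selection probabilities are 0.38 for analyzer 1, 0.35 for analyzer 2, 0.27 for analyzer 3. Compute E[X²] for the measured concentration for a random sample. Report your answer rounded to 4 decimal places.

For each component E[X²] = Var + (mean)², giving 1: 46.8133; 2: 233.28; 3: 60.5.
Overall E[X²] = 0.38·46.8133 + 0.35·233.28 + 0.27·60.5 = 115.772.

115.7721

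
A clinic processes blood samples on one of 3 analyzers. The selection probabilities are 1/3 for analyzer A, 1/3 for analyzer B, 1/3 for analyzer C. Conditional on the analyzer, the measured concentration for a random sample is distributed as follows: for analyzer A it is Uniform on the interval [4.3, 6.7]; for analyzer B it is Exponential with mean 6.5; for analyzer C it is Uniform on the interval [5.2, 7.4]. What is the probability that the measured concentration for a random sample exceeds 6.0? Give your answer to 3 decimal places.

0.442

Conditional on each analyzer, P(X > 6.0): A: 0.291667; B: 0.397295; C: 0.636364.
By total probability, P(X > 6.0) = 0.333333·0.291667 + 0.333333·0.397295 + 0.333333·0.636364 = 0.441775.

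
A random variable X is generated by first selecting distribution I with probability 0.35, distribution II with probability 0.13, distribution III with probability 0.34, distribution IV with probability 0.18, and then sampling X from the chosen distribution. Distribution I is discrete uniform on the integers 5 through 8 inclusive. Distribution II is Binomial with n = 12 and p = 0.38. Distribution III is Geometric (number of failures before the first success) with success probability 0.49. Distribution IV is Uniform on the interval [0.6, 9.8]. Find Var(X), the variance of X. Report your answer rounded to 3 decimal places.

Per component, I: μ=6.5, E[X²]=43.5; II: μ=4.56, E[X²]=23.6208; III: μ=1.04082, E[X²]=3.20741; IV: μ=5.2, E[X²]=34.0933.
E[X] = 0.35·6.5 + 0.13·4.56 + 0.34·1.04082 + 0.18·5.2 = 4.15768.
E[X²] = 0.35·43.5 + 0.13·23.6208 + 0.34·3.20741 + 0.18·34.0933 = 25.523.
Var(X) = E[X²] − (E[X])² = 25.523 − 17.2863 = 8.23674.

8.237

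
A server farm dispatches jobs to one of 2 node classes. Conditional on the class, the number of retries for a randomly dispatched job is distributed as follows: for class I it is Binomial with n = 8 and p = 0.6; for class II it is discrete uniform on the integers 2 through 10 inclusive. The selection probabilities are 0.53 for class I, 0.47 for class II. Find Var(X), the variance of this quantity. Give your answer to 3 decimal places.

4.510

Per component, I: μ=4.8, E[X²]=24.96; II: μ=6, E[X²]=42.6667.
E[X] = 0.53·4.8 + 0.47·6 = 5.364.
E[X²] = 0.53·24.96 + 0.47·42.6667 = 33.2821.
Var(X) = E[X²] − (E[X])² = 33.2821 − 28.7725 = 4.50964.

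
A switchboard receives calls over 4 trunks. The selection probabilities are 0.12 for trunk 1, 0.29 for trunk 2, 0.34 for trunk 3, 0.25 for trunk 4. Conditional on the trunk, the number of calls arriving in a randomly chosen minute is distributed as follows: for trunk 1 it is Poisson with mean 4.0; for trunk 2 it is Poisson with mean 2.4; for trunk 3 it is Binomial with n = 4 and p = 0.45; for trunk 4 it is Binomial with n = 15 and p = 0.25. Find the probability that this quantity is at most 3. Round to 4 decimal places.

Conditional on each trunk, P(X ≤ 3): 1: 0.43347; 2: 0.778723; 3: 0.958994; 4: 0.461287.
By total probability, P(X ≤ 3) = 0.12·0.43347 + 0.29·0.778723 + 0.34·0.958994 + 0.25·0.461287 = 0.719226.

0.7192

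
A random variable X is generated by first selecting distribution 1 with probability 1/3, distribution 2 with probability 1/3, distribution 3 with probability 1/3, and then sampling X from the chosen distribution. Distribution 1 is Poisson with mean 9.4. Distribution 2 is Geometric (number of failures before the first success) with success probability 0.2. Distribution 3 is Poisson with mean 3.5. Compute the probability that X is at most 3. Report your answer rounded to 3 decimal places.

Conditional on each component, P(X ≤ 3): 1: 0.0159666; 2: 0.5904; 3: 0.536633.
By total probability, P(X ≤ 3) = 0.333333·0.0159666 + 0.333333·0.5904 + 0.333333·0.536633 = 0.381.

0.381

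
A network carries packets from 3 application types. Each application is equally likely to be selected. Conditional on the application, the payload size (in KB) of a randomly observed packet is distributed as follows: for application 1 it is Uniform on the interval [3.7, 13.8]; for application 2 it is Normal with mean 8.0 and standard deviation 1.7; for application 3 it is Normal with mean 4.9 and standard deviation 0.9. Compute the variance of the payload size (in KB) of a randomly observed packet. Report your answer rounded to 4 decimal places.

6.8442

Per component, 1: μ=8.75, E[X²]=85.0633; 2: μ=8, E[X²]=66.89; 3: μ=4.9, E[X²]=24.82.
E[X] = 0.333333·8.75 + 0.333333·8 + 0.333333·4.9 = 7.21667.
E[X²] = 0.333333·85.0633 + 0.333333·66.89 + 0.333333·24.82 = 58.9244.
Var(X) = E[X²] − (E[X])² = 58.9244 − 52.0803 = 6.84417.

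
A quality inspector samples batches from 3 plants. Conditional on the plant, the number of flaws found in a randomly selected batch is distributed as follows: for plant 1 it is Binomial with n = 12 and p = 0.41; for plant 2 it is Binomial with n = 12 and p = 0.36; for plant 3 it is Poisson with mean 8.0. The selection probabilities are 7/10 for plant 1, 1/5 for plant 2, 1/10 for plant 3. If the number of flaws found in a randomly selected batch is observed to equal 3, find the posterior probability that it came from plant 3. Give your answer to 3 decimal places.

Likelihoods P(X=3 | ·): 1: 0.131354; 2: 0.184906; 3: 0.0286261.
Posterior ∝ prior × likelihood. Numerator for 3: 0.1·0.0286261 = 0.00286261.
Normalizing constant: 0.7·0.131354 + 0.2·0.184906 + 0.1·0.0286261 = 0.131791.
P(3 | observation) = 0.00286261 / 0.131791 = 0.0217208.

0.022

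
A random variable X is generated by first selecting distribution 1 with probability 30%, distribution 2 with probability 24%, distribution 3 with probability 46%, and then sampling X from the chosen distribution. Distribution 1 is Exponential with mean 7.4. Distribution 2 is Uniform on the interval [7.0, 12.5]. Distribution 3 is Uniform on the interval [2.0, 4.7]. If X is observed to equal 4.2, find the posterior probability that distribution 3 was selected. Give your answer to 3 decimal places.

Likelihoods f(4.2 | ·): 1: 0.0766085; 2: 0; 3: 0.37037.
Posterior ∝ prior × likelihood. Numerator for 3: 0.46·0.37037 = 0.17037.
Normalizing constant: 0.3·0.0766085 + 0.24·0 + 0.46·0.37037 = 0.193353.
P(3 | observation) = 0.17037 / 0.193353 = 0.881137.

0.881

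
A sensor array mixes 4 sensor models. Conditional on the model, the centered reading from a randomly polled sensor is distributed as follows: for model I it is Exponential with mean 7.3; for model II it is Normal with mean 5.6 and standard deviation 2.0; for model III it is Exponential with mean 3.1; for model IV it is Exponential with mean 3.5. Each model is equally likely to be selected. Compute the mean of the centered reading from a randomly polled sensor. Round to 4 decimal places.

4.8750

Component means — I: 7.3; II: 5.6; III: 3.1; IV: 3.5.
E[X] = 0.25·7.3 + 0.25·5.6 + 0.25·3.1 + 0.25·3.5 = 4.875.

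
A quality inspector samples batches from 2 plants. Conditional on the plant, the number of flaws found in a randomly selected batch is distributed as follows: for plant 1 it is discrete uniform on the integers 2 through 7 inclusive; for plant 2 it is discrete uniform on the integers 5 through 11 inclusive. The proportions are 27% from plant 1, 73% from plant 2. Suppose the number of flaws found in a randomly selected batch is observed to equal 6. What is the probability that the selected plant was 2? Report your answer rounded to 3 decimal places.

Likelihoods P(X=6 | ·): 1: 0.166667; 2: 0.142857.
Posterior ∝ prior × likelihood. Numerator for 2: 0.73·0.142857 = 0.104286.
Normalizing constant: 0.27·0.166667 + 0.73·0.142857 = 0.149286.
P(2 | observation) = 0.104286 / 0.149286 = 0.698565.

0.699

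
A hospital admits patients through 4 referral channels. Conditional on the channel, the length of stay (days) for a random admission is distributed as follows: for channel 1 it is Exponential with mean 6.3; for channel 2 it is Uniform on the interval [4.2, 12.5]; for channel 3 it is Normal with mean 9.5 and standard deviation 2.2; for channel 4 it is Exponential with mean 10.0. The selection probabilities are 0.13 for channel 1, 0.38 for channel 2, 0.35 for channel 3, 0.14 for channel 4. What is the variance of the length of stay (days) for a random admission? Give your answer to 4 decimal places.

24.2909

Per component, 1: μ=6.3, E[X²]=79.38; 2: μ=8.35, E[X²]=75.4633; 3: μ=9.5, E[X²]=95.09; 4: μ=10, E[X²]=200.
E[X] = 0.13·6.3 + 0.38·8.35 + 0.35·9.5 + 0.14·10 = 8.717.
E[X²] = 0.13·79.38 + 0.38·75.4633 + 0.35·95.09 + 0.14·200 = 100.277.
Var(X) = E[X²] − (E[X])² = 100.277 − 75.9861 = 24.2909.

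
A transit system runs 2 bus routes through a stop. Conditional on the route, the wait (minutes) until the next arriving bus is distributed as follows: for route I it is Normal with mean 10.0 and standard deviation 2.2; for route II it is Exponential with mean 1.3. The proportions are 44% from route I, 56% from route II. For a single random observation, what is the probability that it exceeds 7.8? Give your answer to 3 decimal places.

0.372

Conditional on each route, P(X > 7.8): I: 0.841345; II: 0.00247875.
By total probability, P(X > 7.8) = 0.44·0.841345 + 0.56·0.00247875 = 0.37158.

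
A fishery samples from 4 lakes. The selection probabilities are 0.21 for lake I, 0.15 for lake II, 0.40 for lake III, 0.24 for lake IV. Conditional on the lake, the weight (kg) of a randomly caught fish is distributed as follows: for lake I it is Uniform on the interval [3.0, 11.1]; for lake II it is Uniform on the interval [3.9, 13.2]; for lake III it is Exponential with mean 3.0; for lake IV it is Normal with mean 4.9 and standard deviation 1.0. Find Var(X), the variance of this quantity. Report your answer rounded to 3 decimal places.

10.425

Per component, I: μ=7.05, E[X²]=55.17; II: μ=8.55, E[X²]=80.31; III: μ=3, E[X²]=18; IV: μ=4.9, E[X²]=25.01.
E[X] = 0.21·7.05 + 0.15·8.55 + 0.4·3 + 0.24·4.9 = 5.139.
E[X²] = 0.21·55.17 + 0.15·80.31 + 0.4·18 + 0.24·25.01 = 36.8346.
Var(X) = E[X²] − (E[X])² = 36.8346 − 26.4093 = 10.4253.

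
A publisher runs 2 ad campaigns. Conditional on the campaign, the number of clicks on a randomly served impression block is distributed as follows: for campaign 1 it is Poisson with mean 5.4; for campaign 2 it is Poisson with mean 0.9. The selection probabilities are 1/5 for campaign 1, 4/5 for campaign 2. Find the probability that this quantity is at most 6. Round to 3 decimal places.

0.940

Conditional on each campaign, P(X ≤ 6): 1: 0.701671; 2: 0.999957.
By total probability, P(X ≤ 6) = 0.2·0.701671 + 0.8·0.999957 = 0.9403.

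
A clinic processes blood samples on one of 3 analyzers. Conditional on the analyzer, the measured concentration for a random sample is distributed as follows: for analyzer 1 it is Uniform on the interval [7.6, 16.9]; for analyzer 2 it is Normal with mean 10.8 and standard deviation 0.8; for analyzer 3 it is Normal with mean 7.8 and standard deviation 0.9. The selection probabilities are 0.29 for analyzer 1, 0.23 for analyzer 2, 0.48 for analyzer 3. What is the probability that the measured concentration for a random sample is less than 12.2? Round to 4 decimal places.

Conditional on each analyzer, P(X < 12.2): 1: 0.494624; 2: 0.959941; 3: 0.999999.
By total probability, P(X < 12.2) = 0.29·0.494624 + 0.23·0.959941 + 0.48·0.999999 = 0.844227.

0.8442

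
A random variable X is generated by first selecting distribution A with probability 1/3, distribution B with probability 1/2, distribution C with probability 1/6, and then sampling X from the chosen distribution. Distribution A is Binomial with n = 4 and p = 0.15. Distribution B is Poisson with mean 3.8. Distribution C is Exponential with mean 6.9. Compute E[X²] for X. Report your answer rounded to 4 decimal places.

25.2800

For each component E[X²] = Var + (mean)², giving A: 0.87; B: 18.24; C: 95.22.
Overall E[X²] = 0.333333·0.87 + 0.5·18.24 + 0.166667·95.22 = 25.28.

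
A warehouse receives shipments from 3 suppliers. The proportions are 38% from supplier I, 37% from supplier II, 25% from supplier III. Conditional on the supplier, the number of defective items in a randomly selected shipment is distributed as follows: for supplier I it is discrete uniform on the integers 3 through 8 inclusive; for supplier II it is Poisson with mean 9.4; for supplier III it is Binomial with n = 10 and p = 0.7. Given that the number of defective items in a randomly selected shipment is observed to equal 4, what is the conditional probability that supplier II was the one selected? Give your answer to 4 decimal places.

0.1207

Likelihoods P(X=4 | ·): I: 0.166667; II: 0.0269111; III: 0.0367569.
Posterior ∝ prior × likelihood. Numerator for II: 0.37·0.0269111 = 0.00995712.
Normalizing constant: 0.38·0.166667 + 0.37·0.0269111 + 0.25·0.0367569 = 0.0824797.
P(II | observation) = 0.00995712 / 0.0824797 = 0.120722.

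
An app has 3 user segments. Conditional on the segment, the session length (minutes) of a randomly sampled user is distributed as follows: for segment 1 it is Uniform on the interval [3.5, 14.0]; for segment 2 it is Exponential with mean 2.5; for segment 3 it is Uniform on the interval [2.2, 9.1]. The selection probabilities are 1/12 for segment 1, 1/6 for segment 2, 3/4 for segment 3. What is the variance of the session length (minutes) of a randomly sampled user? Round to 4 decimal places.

7.1664

Per component, 1: μ=8.75, E[X²]=85.75; 2: μ=2.5, E[X²]=12.5; 3: μ=5.65, E[X²]=35.89.
E[X] = 0.0833333·8.75 + 0.166667·2.5 + 0.75·5.65 = 5.38333.
E[X²] = 0.0833333·85.75 + 0.166667·12.5 + 0.75·35.89 = 36.1467.
Var(X) = E[X²] − (E[X])² = 36.1467 − 28.9803 = 7.16639.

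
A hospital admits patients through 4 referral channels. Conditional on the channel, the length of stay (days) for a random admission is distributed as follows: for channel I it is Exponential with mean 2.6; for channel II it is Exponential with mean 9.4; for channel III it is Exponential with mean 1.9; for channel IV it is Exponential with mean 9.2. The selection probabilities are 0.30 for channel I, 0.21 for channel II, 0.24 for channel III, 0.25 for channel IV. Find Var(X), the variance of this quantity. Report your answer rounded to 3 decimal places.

54.860

Per component, I: μ=2.6, E[X²]=13.52; II: μ=9.4, E[X²]=176.72; III: μ=1.9, E[X²]=7.22; IV: μ=9.2, E[X²]=169.28.
E[X] = 0.3·2.6 + 0.21·9.4 + 0.24·1.9 + 0.25·9.2 = 5.51.
E[X²] = 0.3·13.52 + 0.21·176.72 + 0.24·7.22 + 0.25·169.28 = 85.22.
Var(X) = E[X²] − (E[X])² = 85.22 − 30.3601 = 54.8599.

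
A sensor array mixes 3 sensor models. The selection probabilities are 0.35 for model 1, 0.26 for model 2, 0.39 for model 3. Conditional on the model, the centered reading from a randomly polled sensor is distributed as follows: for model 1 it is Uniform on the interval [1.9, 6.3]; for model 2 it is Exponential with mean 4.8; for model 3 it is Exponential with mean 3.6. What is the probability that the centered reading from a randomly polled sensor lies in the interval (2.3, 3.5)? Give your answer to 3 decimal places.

0.189

Conditional on each model, P(2.3 < X < 3.5): 1: 0.272727; 2: 0.136989; 3: 0.149637.
By total probability, P(2.3 < X < 3.5) = 0.35·0.272727 + 0.26·0.136989 + 0.39·0.149637 = 0.18943.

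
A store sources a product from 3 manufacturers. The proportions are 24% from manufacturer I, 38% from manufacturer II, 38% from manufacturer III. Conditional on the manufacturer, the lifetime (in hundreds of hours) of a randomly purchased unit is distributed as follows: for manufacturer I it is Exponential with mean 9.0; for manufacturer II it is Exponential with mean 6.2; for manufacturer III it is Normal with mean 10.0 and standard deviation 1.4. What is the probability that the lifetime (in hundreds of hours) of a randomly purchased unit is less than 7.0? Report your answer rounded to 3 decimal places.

Conditional on each manufacturer, P(X < 7.0): I: 0.540574; II: 0.676654; III: 0.0160623.
By total probability, P(X < 7.0) = 0.24·0.540574 + 0.38·0.676654 + 0.38·0.0160623 = 0.39297.

0.393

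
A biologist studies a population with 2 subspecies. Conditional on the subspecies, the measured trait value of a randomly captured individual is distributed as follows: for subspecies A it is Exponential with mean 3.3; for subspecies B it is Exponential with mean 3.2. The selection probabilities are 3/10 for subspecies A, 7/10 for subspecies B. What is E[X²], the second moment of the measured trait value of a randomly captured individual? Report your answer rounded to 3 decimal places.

20.870

For each component E[X²] = Var + (mean)², giving A: 21.78; B: 20.48.
Overall E[X²] = 0.3·21.78 + 0.7·20.48 = 20.87.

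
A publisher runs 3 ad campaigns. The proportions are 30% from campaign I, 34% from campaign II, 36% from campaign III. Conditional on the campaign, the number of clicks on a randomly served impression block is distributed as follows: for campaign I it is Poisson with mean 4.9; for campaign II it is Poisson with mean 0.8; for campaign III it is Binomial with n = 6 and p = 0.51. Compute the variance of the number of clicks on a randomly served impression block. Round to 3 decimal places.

Per component, I: μ=4.9, E[X²]=28.91; II: μ=0.8, E[X²]=1.44; III: μ=3.06, E[X²]=10.863.
E[X] = 0.3·4.9 + 0.34·0.8 + 0.36·3.06 = 2.8436.
E[X²] = 0.3·28.91 + 0.34·1.44 + 0.36·10.863 = 13.0733.
Var(X) = E[X²] − (E[X])² = 13.0733 − 8.08606 = 4.98722.

4.987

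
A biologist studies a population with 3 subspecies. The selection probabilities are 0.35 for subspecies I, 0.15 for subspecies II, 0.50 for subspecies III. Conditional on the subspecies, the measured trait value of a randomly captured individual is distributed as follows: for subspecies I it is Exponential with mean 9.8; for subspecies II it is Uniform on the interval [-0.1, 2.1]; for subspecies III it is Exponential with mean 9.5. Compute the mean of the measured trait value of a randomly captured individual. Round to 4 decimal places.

Component means — I: 9.8; II: 1; III: 9.5.
E[X] = 0.35·9.8 + 0.15·1 + 0.5·9.5 = 8.33.

8.3300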